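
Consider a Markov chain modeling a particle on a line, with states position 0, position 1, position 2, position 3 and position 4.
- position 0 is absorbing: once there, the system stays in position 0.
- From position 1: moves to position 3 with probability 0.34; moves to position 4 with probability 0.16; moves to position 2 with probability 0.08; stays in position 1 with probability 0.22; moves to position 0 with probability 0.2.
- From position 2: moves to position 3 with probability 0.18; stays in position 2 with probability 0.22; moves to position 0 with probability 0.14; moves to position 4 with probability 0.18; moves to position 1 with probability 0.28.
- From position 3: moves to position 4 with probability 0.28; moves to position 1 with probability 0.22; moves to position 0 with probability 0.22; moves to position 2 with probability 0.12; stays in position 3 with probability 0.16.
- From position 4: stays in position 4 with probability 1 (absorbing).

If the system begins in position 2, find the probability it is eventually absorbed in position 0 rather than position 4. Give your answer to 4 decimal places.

0.4673

Let h(s) be the probability of absorption at position 0 starting from transient state s. Then h(position 0) = 1 and h(position 4) = 0. By first-step analysis:
h(position 1) = 0.2·1 + 0.22·h(position 1) + 0.08·h(position 2) + 0.34·h(position 3) + 0.16·0
h(position 2) = 0.14·1 + 0.28·h(position 1) + 0.22·h(position 2) + 0.18·h(position 3) + 0.18·0
h(position 3) = 0.22·1 + 0.22·h(position 1) + 0.12·h(position 2) + 0.16·h(position 3) + 0.28·0
Solving: h(position 1) = 0.5053, h(position 2) = 0.4673, h(position 3) = 0.4610.
Starting from position 2, the probability is 0.4673.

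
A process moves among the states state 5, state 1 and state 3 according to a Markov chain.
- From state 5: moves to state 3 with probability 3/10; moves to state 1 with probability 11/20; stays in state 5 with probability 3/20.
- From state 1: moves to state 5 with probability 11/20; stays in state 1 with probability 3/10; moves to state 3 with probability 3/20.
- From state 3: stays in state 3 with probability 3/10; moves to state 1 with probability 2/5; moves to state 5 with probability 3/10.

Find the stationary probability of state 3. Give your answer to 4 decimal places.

0.2383

Let the stationary distribution be π with π = πP and π_1 + π_2 + π_3 = 1.
π_1 = 0.15·π_1 + 0.55·π_2 + 0.3·π_3
π_2 = 0.55·π_1 + 0.3·π_2 + 0.4·π_3
Solving with the normalization constraint gives π = (0.3503, 0.4114, 0.2383).
So the stationary probability of state 3 is 0.2383.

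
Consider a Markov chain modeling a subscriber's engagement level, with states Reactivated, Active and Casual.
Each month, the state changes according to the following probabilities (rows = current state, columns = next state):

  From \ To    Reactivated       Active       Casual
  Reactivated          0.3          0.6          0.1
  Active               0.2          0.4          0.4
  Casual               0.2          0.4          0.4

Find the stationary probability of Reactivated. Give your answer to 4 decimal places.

Let the stationary distribution be π with π = πP and π_1 + π_2 + π_3 = 1.
π_1 = 0.3·π_1 + 0.2·π_2 + 0.2·π_3
π_2 = 0.6·π_1 + 0.4·π_2 + 0.4·π_3
Solving with the normalization constraint gives π = (0.2222, 0.4444, 0.3333).
So the stationary probability of Reactivated is 0.2222.

0.2222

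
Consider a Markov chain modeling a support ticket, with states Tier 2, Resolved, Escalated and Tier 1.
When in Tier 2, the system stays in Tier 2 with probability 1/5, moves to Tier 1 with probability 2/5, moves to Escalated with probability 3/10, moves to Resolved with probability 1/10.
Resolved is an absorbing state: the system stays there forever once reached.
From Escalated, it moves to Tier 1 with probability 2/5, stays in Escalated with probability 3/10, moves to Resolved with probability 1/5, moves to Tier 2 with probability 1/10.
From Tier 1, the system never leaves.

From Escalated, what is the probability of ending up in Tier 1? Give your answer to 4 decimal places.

0.6792

Let h(s) be the probability of absorption at Tier 1 starting from transient state s. Then h(Tier 1) = 1 and h(Resolved) = 0. By first-step analysis:
h(Tier 2) = 0.2·h(Tier 2) + 0.1·0 + 0.3·h(Escalated) + 0.4·1
h(Escalated) = 0.1·h(Tier 2) + 0.2·0 + 0.3·h(Escalated) + 0.4·1
Solving: h(Tier 2) = 0.7547, h(Escalated) = 0.6792.
Starting from Escalated, the probability is 0.6792.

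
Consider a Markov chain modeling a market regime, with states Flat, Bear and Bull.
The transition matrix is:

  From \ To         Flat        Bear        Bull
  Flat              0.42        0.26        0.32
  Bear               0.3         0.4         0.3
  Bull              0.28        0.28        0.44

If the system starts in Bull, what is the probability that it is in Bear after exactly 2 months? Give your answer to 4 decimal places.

Sum over the intermediate state after 1 month:
P = P(Bull→Flat)·P(Flat→Bear) + P(Bull→Bear)·P(Bear→Bear) + P(Bull→Bull)·P(Bull→Bear)
  = 0.28×0.26 + 0.28×0.4 + 0.44×0.28
  = 0.0728 + 0.1120 + 0.1232 = 0.3080

0.3080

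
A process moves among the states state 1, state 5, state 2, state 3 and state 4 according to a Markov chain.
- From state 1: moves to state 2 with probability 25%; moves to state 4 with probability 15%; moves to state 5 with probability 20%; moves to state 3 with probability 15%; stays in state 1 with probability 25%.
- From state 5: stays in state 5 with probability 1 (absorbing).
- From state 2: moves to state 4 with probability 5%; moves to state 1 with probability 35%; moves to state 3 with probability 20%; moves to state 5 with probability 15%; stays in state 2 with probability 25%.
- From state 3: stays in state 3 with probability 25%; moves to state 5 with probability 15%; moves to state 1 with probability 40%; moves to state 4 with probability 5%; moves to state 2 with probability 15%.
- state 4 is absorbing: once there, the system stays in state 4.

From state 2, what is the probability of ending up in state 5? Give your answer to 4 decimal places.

Let h(s) be the probability of absorption at state 5 starting from transient state s. Then h(state 5) = 1 and h(state 4) = 0. By first-step analysis:
h(state 1) = 0.25·h(state 1) + 0.2·1 + 0.25·h(state 2) + 0.15·h(state 3) + 0.15·0
h(state 2) = 0.35·h(state 1) + 0.15·1 + 0.25·h(state 2) + 0.2·h(state 3) + 0.05·0
h(state 3) = 0.4·h(state 1) + 0.15·1 + 0.15·h(state 2) + 0.25·h(state 3) + 0.05·0
Solving: h(state 1) = 0.6224, h(state 2) = 0.6679, h(state 3) = 0.6655.
Starting from state 2, the probability is 0.6679.

0.6679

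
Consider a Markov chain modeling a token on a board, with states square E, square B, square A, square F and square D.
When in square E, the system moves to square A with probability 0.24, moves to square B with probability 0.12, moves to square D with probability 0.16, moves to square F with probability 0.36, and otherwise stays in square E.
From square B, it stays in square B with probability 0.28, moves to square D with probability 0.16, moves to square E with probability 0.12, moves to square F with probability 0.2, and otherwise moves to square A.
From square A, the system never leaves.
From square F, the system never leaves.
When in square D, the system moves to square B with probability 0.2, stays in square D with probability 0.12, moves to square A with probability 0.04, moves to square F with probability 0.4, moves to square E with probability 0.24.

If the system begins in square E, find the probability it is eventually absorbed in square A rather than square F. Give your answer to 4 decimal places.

Let h(s) be the probability of absorption at square A starting from transient state s. Then h(square A) = 1 and h(square F) = 0. By first-step analysis:
h(square E) = 0.12·h(square E) + 0.12·h(square B) + 0.24·1 + 0.36·0 + 0.16·h(square D)
h(square B) = 0.12·h(square E) + 0.28·h(square B) + 0.24·1 + 0.2·0 + 0.16·h(square D)
h(square D) = 0.24·h(square E) + 0.2·h(square B) + 0.04·1 + 0.4·0 + 0.12·h(square D)
Solving: h(square E) = 0.3803, h(square B) = 0.4527, h(square D) = 0.2521.
Starting from square E, the probability is 0.3803.

0.3803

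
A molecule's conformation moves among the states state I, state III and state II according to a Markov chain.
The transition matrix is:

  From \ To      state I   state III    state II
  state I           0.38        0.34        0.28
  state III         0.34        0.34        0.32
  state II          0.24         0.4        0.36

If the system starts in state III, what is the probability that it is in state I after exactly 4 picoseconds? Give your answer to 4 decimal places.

Propagate the distribution vector 4 picoseconds from state III.
After 0 picoseconds: (0.0000, 1.0000, 0.0000)
After 1 picosecond: (0.3400, 0.3400, 0.3200)
After 2 picoseconds: (0.3216, 0.3592, 0.3192)
After 3 picoseconds: (0.3209, 0.3592, 0.3199)
After 4 picoseconds: (0.3208, 0.3592, 0.3200)
P(in state I after 4 picoseconds) = 0.3208

0.3208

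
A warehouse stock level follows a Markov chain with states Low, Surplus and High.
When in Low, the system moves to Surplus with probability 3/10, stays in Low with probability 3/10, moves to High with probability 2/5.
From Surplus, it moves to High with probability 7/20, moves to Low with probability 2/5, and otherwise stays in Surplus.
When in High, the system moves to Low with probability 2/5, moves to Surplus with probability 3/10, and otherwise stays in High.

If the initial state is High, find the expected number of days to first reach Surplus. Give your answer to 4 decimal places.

3.3333

Let t(s) be the expected number of days to first reach Surplus from state s, with t(Surplus) = 0. Conditioning on the first day:
t(Low) = 1 + 0.3·t(Low) + 0.4·t(High)
t(High) = 1 + 0.4·t(Low) + 0.3·t(High)
Solving: t(Low) = 3.3333, t(High) = 3.3333.
Expected days from High to Surplus: 3.3333.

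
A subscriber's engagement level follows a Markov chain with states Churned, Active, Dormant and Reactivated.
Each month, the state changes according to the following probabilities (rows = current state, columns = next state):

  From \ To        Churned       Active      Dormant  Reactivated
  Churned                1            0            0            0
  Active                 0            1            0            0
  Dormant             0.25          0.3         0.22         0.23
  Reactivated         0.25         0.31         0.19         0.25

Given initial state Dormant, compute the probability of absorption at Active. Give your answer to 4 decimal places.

Let h(s) be the probability of absorption at Active starting from transient state s. Then h(Active) = 1 and h(Churned) = 0. By first-step analysis:
h(Dormant) = 0.25·0 + 0.3·1 + 0.22·h(Dormant) + 0.23·h(Reactivated)
h(Reactivated) = 0.25·0 + 0.31·1 + 0.19·h(Dormant) + 0.25·h(Reactivated)
Solving: h(Dormant) = 0.5474, h(Reactivated) = 0.5520.
Starting from Dormant, the probability is 0.5474.

0.5474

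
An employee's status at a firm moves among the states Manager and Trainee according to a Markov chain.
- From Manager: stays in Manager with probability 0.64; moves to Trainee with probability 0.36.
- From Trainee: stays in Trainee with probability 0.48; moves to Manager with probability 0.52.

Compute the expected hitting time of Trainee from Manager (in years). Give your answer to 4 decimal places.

2.7778

Let t(s) be the expected number of years to first reach Trainee from state s, with t(Trainee) = 0. Conditioning on the first year:
t(Manager) = 1 + 0.64·t(Manager)
Solving: t(Manager) = 2.7778.
Expected years from Manager to Trainee: 2.7778.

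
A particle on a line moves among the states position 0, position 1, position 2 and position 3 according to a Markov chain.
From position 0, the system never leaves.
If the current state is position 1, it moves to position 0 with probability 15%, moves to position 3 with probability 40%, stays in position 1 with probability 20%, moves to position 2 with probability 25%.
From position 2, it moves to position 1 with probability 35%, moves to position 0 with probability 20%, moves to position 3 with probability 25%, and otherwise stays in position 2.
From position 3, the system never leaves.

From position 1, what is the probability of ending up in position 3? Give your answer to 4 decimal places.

0.6923

Let h(s) be the probability of absorption at position 3 starting from transient state s. Then h(position 3) = 1 and h(position 0) = 0. By first-step analysis:
h(position 1) = 0.15·0 + 0.2·h(position 1) + 0.25·h(position 2) + 0.4·1
h(position 2) = 0.2·0 + 0.35·h(position 1) + 0.2·h(position 2) + 0.25·1
Solving: h(position 1) = 0.6923, h(position 2) = 0.6154.
Starting from position 1, the probability is 0.6923.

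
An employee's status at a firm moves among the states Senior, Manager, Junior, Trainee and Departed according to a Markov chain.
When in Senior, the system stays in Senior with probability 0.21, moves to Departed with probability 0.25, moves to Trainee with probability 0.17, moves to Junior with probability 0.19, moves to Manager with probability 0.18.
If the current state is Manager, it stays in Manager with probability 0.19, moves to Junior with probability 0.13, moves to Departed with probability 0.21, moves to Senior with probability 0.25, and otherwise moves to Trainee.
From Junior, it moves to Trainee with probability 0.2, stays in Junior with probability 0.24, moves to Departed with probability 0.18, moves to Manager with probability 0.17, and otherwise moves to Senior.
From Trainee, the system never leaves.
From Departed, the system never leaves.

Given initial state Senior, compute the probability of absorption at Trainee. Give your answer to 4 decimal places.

0.4458

Let h(s) be the probability of absorption at Trainee starting from transient state s. Then h(Trainee) = 1 and h(Departed) = 0. By first-step analysis:
h(Senior) = 0.21·h(Senior) + 0.18·h(Manager) + 0.19·h(Junior) + 0.17·1 + 0.25·0
h(Manager) = 0.25·h(Senior) + 0.19·h(Manager) + 0.13·h(Junior) + 0.22·1 + 0.21·0
h(Junior) = 0.21·h(Senior) + 0.17·h(Manager) + 0.24·h(Junior) + 0.2·1 + 0.18·0
Solving: h(Senior) = 0.4458, h(Manager) = 0.4887, h(Junior) = 0.4956.
Starting from Senior, the probability is 0.4458.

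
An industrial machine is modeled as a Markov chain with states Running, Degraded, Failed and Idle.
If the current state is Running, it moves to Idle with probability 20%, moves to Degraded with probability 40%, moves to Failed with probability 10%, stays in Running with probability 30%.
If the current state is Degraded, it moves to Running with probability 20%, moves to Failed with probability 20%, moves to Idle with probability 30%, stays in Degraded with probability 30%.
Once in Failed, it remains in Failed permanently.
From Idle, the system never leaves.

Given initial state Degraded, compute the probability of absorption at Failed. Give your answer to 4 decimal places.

Let h(s) be the probability of absorption at Failed starting from transient state s. Then h(Failed) = 1 and h(Idle) = 0. By first-step analysis:
h(Running) = 0.3·h(Running) + 0.4·h(Degraded) + 0.1·1 + 0.2·0
h(Degraded) = 0.2·h(Running) + 0.3·h(Degraded) + 0.2·1 + 0.3·0
Solving: h(Running) = 0.3659, h(Degraded) = 0.3902.
Starting from Degraded, the probability is 0.3902.

0.3902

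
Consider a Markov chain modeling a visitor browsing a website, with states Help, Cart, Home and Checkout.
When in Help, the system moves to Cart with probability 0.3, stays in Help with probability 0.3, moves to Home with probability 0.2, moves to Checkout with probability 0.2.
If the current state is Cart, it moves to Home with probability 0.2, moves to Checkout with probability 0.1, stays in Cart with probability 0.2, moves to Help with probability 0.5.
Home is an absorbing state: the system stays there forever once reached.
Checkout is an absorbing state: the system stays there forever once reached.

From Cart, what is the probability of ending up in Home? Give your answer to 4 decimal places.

0.5854

Let h(s) be the probability of absorption at Home starting from transient state s. Then h(Home) = 1 and h(Checkout) = 0. By first-step analysis:
h(Help) = 0.3·h(Help) + 0.3·h(Cart) + 0.2·1 + 0.2·0
h(Cart) = 0.5·h(Help) + 0.2·h(Cart) + 0.2·1 + 0.1·0
Solving: h(Help) = 0.5366, h(Cart) = 0.5854.
Starting from Cart, the probability is 0.5854.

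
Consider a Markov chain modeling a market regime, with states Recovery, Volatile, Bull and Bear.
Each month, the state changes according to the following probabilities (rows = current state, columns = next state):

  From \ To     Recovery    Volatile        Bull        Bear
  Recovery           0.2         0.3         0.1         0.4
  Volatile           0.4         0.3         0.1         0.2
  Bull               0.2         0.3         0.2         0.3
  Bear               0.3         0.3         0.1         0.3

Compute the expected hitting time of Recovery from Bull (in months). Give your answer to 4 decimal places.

Let t(s) be the expected number of months to first reach Recovery from state s, with t(Recovery) = 0. Conditioning on the first month:
t(Volatile) = 1 + 0.3·t(Volatile) + 0.1·t(Bull) + 0.2·t(Bear)
t(Bull) = 1 + 0.3·t(Volatile) + 0.2·t(Bull) + 0.3·t(Bear)
t(Bear) = 1 + 0.3·t(Volatile) + 0.1·t(Bull) + 0.3·t(Bear)
Solving: t(Volatile) = 2.8223, t(Bull) = 3.4843, t(Bear) = 3.1359.
Expected months from Bull to Recovery: 3.4843.

3.4843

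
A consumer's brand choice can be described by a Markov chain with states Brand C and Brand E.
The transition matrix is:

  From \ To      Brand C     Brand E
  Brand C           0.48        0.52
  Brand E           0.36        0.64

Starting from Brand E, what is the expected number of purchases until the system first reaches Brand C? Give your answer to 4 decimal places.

Let t(s) be the expected number of purchases to first reach Brand C from state s, with t(Brand C) = 0. Conditioning on the first purchase:
t(Brand E) = 1 + 0.64·t(Brand E)
Solving: t(Brand E) = 2.7778.
Expected purchases from Brand E to Brand C: 2.7778.

2.7778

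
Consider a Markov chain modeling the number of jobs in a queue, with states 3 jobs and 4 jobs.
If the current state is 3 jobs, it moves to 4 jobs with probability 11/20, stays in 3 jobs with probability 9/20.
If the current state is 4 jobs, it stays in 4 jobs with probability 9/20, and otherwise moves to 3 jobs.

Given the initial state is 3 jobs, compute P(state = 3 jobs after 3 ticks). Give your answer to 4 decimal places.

Propagate the distribution vector 3 ticks from 3 jobs.
After 0 ticks: (1.0000, 0.0000)
After 1 tick: (0.4500, 0.5500)
After 2 ticks: (0.5050, 0.4950)
After 3 ticks: (0.4995, 0.5005)
P(in 3 jobs after 3 ticks) = 0.4995

0.4995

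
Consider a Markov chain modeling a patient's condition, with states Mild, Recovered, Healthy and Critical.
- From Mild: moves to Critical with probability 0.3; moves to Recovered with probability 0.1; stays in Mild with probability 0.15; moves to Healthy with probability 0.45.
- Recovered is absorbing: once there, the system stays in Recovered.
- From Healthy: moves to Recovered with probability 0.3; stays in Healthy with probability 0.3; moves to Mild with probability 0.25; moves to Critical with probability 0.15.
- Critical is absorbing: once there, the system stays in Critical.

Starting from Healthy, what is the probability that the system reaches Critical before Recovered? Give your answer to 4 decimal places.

Let h(s) be the probability of absorption at Critical starting from transient state s. Then h(Critical) = 1 and h(Recovered) = 0. By first-step analysis:
h(Mild) = 0.15·h(Mild) + 0.1·0 + 0.45·h(Healthy) + 0.3·1
h(Healthy) = 0.25·h(Mild) + 0.3·0 + 0.3·h(Healthy) + 0.15·1
Solving: h(Mild) = 0.5751, h(Healthy) = 0.4197.
Starting from Healthy, the probability is 0.4197.

0.4197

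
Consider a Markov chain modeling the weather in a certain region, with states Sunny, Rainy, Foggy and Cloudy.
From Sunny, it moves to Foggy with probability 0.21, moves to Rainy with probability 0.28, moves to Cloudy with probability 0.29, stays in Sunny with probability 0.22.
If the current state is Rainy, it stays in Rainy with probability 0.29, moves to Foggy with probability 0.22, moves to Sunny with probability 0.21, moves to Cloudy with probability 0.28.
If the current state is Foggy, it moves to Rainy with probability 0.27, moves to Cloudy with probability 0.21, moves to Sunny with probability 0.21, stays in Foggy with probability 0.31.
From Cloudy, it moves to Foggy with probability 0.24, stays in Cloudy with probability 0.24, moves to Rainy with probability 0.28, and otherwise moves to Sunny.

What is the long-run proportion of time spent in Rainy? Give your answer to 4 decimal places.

0.2804

Let the stationary distribution be π with π = πP and π_1 + π_2 + π_3 + π_4 = 1.
π_1 = 0.22·π_1 + 0.21·π_2 + 0.21·π_3 + 0.24·π_4
π_2 = 0.28·π_1 + 0.29·π_2 + 0.27·π_3 + 0.28·π_4
π_3 = 0.21·π_1 + 0.22·π_2 + 0.31·π_3 + 0.24·π_4
Solving with the normalization constraint gives π = (0.2198, 0.2804, 0.2449, 0.2549).
So the stationary probability of Rainy is 0.2804.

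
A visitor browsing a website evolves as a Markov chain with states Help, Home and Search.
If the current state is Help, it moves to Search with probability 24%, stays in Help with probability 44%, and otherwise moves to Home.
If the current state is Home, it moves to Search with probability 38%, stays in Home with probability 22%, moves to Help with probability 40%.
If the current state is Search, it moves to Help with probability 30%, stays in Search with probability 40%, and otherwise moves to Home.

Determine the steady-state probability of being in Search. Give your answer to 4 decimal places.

0.3332

Let the stationary distribution be π with π = πP and π_1 + π_2 + π_3 = 1.
π_1 = 0.44·π_1 + 0.4·π_2 + 0.3·π_3
π_2 = 0.32·π_1 + 0.22·π_2 + 0.3·π_3
Solving with the normalization constraint gives π = (0.3820, 0.2849, 0.3332).
So the stationary probability of Search is 0.3332.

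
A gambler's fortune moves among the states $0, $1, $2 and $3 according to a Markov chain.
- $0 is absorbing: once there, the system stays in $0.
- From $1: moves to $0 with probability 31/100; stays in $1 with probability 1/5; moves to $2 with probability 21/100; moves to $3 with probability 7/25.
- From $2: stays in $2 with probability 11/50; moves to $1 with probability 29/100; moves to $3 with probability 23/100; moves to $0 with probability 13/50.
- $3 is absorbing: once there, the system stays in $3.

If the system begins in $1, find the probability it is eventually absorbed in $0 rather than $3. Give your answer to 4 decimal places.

Let h(s) be the probability of absorption at $0 starting from transient state s. Then h($0) = 1 and h($3) = 0. By first-step analysis:
h($1) = 0.31·1 + 0.2·h($1) + 0.21·h($2) + 0.28·0
h($2) = 0.26·1 + 0.29·h($1) + 0.22·h($2) + 0.23·0
Solving: h($1) = 0.5264, h($2) = 0.5290.
Starting from $1, the probability is 0.5264.

0.5264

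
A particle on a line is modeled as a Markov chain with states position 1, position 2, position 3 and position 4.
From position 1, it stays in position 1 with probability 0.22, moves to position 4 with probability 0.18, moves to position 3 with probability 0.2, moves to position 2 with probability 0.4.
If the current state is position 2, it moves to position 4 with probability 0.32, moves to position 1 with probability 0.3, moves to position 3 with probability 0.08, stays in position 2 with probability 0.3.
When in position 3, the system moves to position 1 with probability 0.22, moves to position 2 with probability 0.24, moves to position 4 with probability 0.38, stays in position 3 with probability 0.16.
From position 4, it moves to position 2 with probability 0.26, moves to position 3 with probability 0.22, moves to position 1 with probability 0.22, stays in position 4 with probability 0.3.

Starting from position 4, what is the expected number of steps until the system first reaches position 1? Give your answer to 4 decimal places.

4.1429

Let t(s) be the expected number of steps to first reach position 1 from state s, with t(position 1) = 0. Conditioning on the first step:
t(position 2) = 1 + 0.3·t(position 2) + 0.08·t(position 3) + 0.32·t(position 4)
t(position 3) = 1 + 0.24·t(position 2) + 0.16·t(position 3) + 0.38·t(position 4)
t(position 4) = 1 + 0.26·t(position 2) + 0.22·t(position 3) + 0.3·t(position 4)
Solving: t(position 2) = 3.7967, t(position 3) = 4.1494, t(position 4) = 4.1429.
Expected steps from position 4 to position 1: 4.1429.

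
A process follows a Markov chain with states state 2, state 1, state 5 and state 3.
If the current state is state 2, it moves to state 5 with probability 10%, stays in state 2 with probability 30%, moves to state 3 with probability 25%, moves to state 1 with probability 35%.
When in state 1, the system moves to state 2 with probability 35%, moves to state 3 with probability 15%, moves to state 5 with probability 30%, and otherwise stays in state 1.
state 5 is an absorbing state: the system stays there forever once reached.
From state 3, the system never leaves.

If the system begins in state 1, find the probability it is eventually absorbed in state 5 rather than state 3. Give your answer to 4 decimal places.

Let h(s) be the probability of absorption at state 5 starting from transient state s. Then h(state 5) = 1 and h(state 3) = 0. By first-step analysis:
h(state 2) = 0.3·h(state 2) + 0.35·h(state 1) + 0.1·1 + 0.25·0
h(state 1) = 0.35·h(state 2) + 0.2·h(state 1) + 0.3·1 + 0.15·0
Solving: h(state 2) = 0.4229, h(state 1) = 0.5600.
Starting from state 1, the probability is 0.5600.

0.5600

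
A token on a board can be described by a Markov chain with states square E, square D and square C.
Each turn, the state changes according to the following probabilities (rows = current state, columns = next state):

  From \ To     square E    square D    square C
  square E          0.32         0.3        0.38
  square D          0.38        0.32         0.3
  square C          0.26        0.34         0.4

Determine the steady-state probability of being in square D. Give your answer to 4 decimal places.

Let the stationary distribution be π with π = πP and π_1 + π_2 + π_3 = 1.
π_1 = 0.32·π_1 + 0.38·π_2 + 0.26·π_3
π_2 = 0.3·π_1 + 0.32·π_2 + 0.34·π_3
Solving with the normalization constraint gives π = (0.3176, 0.3209, 0.3616).
So the stationary probability of square D is 0.3209.

0.3209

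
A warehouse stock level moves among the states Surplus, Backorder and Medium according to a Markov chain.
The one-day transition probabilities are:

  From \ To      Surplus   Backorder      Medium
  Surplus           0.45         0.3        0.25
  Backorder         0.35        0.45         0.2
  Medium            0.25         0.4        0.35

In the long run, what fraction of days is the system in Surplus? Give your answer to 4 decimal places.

0.3604

Let the stationary distribution be π with π = πP and π_1 + π_2 + π_3 = 1.
π_1 = 0.45·π_1 + 0.35·π_2 + 0.25·π_3
π_2 = 0.3·π_1 + 0.45·π_2 + 0.4·π_3
Solving with the normalization constraint gives π = (0.3604, 0.3831, 0.2565).
So the stationary probability of Surplus is 0.3604.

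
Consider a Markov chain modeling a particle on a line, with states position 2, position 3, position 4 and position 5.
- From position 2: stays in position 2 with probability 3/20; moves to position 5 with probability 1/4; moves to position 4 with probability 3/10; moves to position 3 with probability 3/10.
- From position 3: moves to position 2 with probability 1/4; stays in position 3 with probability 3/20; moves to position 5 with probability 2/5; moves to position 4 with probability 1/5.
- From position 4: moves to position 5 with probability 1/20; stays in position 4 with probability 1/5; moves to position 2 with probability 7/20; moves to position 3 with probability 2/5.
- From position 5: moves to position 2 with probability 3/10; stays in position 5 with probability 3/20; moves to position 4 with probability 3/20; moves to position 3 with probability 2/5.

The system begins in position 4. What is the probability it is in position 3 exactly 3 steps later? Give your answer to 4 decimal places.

0.3100

Propagate the distribution vector 3 steps from position 4.
After 0 steps: (0.0000, 0.0000, 1.0000, 0.0000)
After 1 step: (0.3500, 0.4000, 0.2000, 0.0500)
After 2 steps: (0.2375, 0.2650, 0.2325, 0.2650)
After 3 steps: (0.2628, 0.3100, 0.2105, 0.2168)
P(in position 3 after 3 steps) = 0.3100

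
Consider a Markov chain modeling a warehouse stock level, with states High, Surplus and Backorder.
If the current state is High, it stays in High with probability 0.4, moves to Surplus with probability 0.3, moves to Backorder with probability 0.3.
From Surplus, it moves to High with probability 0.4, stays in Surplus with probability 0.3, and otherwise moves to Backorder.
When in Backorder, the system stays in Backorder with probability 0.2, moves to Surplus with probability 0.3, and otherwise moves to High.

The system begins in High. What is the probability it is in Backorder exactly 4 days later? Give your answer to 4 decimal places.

0.2727

Propagate the distribution vector 4 days from High.
After 0 days: (1.0000, 0.0000, 0.0000)
After 1 day: (0.4000, 0.3000, 0.3000)
After 2 days: (0.4300, 0.3000, 0.2700)
After 3 days: (0.4270, 0.3000, 0.2730)
After 4 days: (0.4273, 0.3000, 0.2727)
P(in Backorder after 4 days) = 0.2727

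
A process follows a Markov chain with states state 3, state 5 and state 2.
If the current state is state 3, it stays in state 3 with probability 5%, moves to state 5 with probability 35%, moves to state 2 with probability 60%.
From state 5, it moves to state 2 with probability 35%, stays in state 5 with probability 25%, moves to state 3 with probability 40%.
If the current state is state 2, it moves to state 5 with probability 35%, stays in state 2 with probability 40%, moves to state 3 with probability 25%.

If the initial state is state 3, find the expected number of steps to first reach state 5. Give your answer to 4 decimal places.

2.8571

Let t(s) be the expected number of steps to first reach state 5 from state s, with t(state 5) = 0. Conditioning on the first step:
t(state 3) = 1 + 0.05·t(state 3) + 0.6·t(state 2)
t(state 2) = 1 + 0.25·t(state 3) + 0.4·t(state 2)
Solving: t(state 3) = 2.8571, t(state 2) = 2.8571.
Expected steps from state 3 to state 5: 2.8571.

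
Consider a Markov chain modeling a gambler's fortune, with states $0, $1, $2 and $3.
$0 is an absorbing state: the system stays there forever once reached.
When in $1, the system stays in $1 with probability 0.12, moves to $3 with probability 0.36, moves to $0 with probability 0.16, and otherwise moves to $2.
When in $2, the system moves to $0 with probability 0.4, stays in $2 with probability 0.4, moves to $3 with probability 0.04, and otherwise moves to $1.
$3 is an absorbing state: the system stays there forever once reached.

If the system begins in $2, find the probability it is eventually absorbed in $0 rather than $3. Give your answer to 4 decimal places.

Let h(s) be the probability of absorption at $0 starting from transient state s. Then h($0) = 1 and h($3) = 0. By first-step analysis:
h($1) = 0.16·1 + 0.12·h($1) + 0.36·h($2) + 0.36·0
h($2) = 0.4·1 + 0.16·h($1) + 0.4·h($2) + 0.04·0
Solving: h($1) = 0.5102, h($2) = 0.8027.
Starting from $2, the probability is 0.8027.

0.8027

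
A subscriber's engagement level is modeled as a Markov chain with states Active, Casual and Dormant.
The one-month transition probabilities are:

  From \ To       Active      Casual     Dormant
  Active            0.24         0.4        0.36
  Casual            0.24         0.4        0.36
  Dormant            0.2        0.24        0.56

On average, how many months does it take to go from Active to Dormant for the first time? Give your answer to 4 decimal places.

2.7778

Let t(s) be the expected number of months to first reach Dormant from state s, with t(Dormant) = 0. Conditioning on the first month:
t(Active) = 1 + 0.24·t(Active) + 0.4·t(Casual)
t(Casual) = 1 + 0.24·t(Active) + 0.4·t(Casual)
Solving: t(Active) = 2.7778, t(Casual) = 2.7778.
Expected months from Active to Dormant: 2.7778.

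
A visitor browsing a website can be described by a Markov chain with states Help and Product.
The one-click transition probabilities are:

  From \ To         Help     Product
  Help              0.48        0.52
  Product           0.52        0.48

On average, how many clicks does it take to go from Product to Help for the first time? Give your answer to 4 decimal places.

1.9231

Let t(s) be the expected number of clicks to first reach Help from state s, with t(Help) = 0. Conditioning on the first click:
t(Product) = 1 + 0.48·t(Product)
Solving: t(Product) = 1.9231.
Expected clicks from Product to Help: 1.9231.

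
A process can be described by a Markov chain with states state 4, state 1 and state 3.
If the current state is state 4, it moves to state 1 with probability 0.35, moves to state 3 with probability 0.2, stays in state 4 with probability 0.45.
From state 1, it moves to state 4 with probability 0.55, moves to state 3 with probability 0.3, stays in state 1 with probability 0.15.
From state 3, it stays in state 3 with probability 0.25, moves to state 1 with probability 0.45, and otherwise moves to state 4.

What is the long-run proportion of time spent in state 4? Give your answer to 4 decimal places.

0.4447

Let the stationary distribution be π with π = πP and π_1 + π_2 + π_3 = 1.
π_1 = 0.45·π_1 + 0.55·π_2 + 0.3·π_3
π_2 = 0.35·π_1 + 0.15·π_2 + 0.45·π_3
Solving with the normalization constraint gives π = (0.4447, 0.3119, 0.2434).
So the stationary probability of state 4 is 0.4447.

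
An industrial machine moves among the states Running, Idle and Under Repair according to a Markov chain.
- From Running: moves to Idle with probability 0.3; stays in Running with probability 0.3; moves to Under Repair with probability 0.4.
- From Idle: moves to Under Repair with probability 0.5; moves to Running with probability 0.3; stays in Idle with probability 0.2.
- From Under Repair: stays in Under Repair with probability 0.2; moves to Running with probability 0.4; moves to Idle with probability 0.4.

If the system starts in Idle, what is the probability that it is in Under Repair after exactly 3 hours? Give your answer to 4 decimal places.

0.3690

Propagate the distribution vector 3 hours from Idle.
After 0 hours: (0.0000, 1.0000, 0.0000)
After 1 hour: (0.3000, 0.2000, 0.5000)
After 2 hours: (0.3500, 0.3300, 0.3200)
After 3 hours: (0.3320, 0.2990, 0.3690)
P(in Under Repair after 3 hours) = 0.3690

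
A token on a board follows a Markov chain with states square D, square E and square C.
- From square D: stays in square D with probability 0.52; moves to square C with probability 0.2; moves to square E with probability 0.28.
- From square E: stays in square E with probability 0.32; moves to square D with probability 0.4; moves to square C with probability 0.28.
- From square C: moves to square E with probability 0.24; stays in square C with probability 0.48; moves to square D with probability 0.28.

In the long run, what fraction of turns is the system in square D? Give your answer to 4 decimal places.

Let the stationary distribution be π with π = πP and π_1 + π_2 + π_3 = 1.
π_1 = 0.52·π_1 + 0.4·π_2 + 0.28·π_3
π_2 = 0.28·π_1 + 0.32·π_2 + 0.24·π_3
Solving with the normalization constraint gives π = (0.4124, 0.2788, 0.3088).
So the stationary probability of square D is 0.4124.

0.4124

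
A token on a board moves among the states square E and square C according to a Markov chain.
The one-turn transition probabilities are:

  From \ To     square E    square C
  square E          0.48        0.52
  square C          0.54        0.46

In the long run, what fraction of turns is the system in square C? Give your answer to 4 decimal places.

Let the stationary distribution be π with π = πP and π_1 + π_2 = 1.
π_1 = 0.48·π_1 + 0.54·π_2
Solving with the normalization constraint gives π = (0.5094, 0.4906).
So the stationary probability of square C is 0.4906.

0.4906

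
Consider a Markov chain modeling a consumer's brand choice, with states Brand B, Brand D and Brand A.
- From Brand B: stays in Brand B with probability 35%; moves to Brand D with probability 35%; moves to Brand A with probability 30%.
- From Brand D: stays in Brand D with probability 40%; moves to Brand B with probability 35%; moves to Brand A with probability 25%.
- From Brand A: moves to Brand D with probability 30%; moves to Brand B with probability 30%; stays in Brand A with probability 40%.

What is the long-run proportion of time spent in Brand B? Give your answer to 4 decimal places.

0.3343

Let the stationary distribution be π with π = πP and π_1 + π_2 + π_3 = 1.
π_1 = 0.35·π_1 + 0.35·π_2 + 0.3·π_3
π_2 = 0.35·π_1 + 0.4·π_2 + 0.3·π_3
Solving with the normalization constraint gives π = (0.3343, 0.3519, 0.3138).
So the stationary probability of Brand B is 0.3343.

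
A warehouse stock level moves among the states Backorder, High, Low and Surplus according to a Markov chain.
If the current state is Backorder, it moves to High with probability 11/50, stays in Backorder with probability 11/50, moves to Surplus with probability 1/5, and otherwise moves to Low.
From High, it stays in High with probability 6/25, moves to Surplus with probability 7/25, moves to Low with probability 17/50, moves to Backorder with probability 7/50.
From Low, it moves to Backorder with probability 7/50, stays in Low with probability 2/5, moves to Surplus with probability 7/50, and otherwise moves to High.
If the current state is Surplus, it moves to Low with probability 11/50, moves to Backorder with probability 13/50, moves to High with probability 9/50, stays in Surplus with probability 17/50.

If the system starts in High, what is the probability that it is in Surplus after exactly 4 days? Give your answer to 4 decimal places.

0.2324

Propagate the distribution vector 4 days from High.
After 0 days: (0.0000, 1.0000, 0.0000, 0.0000)
After 1 day: (0.1400, 0.2400, 0.3400, 0.2800)
After 2 days: (0.1848, 0.2476, 0.3296, 0.2380)
After 3 days: (0.1833, 0.2484, 0.3349, 0.2334)
After 4 days: (0.1827, 0.2491, 0.3358, 0.2324)
P(in Surplus after 4 days) = 0.2324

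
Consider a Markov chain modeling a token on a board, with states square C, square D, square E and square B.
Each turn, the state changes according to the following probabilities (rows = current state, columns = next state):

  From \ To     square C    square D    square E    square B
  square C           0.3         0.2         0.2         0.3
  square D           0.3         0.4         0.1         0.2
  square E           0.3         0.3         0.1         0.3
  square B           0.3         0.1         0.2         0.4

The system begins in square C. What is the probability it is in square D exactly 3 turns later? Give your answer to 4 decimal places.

0.2310

Propagate the distribution vector 3 turns from square C.
After 0 turns: (1.0000, 0.0000, 0.0000, 0.0000)
After 1 turn: (0.3000, 0.2000, 0.2000, 0.3000)
After 2 turns: (0.3000, 0.2300, 0.1600, 0.3100)
After 3 turns: (0.3000, 0.2310, 0.1610, 0.3080)
P(in square D after 3 turns) = 0.2310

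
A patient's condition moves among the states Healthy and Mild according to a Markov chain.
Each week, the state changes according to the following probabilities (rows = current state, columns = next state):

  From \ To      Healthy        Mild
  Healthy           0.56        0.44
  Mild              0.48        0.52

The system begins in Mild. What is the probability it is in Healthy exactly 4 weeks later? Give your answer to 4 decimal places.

Propagate the distribution vector 4 weeks from Mild.
After 0 weeks: (0.0000, 1.0000)
After 1 week: (0.4800, 0.5200)
After 2 weeks: (0.5184, 0.4816)
After 3 weeks: (0.5215, 0.4785)
After 4 weeks: (0.5217, 0.4783)
P(in Healthy after 4 weeks) = 0.5217

0.5217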